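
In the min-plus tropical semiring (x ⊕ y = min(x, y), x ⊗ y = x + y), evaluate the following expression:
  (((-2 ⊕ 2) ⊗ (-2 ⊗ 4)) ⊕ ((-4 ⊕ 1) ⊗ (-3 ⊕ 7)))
(((-2 ⊕ 2) ⊗ (-2 ⊗ 4)) ⊕ ((-4 ⊕ 1) ⊗ (-3 ⊕ 7))) = -7

Expand innermost to outermost. Recall ⊕ takes the minimum of its arguments and ⊗ takes their sum. Working out the expression (((-2 ⊕ 2) ⊗ (-2 ⊗ 4)) ⊕ ((-4 ⊕ 1) ⊗ (-3 ⊕ 7))) gives -7.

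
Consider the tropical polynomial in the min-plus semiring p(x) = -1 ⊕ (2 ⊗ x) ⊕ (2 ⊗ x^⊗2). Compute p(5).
p(5) = -1

A tropical monomial a ⊗ x^⊗i evaluates to a + i · x. Evaluating each term at x = 5:
  Term 0 contributes -1 + 0 · 5 = -1
  Term 1 contributes 2 + 1 · 5 = 7
  Term 2 contributes 2 + 2 · 5 = 12
p(5) = ⊕ of these = min[-1, 7, 12] = -1.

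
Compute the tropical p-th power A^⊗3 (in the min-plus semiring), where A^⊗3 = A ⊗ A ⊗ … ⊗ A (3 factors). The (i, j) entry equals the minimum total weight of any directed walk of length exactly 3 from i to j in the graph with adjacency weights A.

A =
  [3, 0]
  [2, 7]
A^⊗3 =
  [5, 2]
  [4, 5]

Each entry (A^⊗3)_ij equals the minimum over all length-3 walks i = v_0 → v_1 → … → v_3 = j of Σ_t A[v_t][v_{t+1}]. For example, for (i, j) = (0, 1) we minimise over 4 possible intermediate vertex sequences; the minimum is 2, attained along the walk 0 → 1 → 0 → 1.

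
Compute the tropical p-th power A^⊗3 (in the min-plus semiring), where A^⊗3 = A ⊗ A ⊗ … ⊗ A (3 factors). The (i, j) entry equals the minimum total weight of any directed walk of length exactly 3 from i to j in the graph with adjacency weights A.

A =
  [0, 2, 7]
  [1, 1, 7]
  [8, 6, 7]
A^⊗3 =
  [0, 2, 7]
  [1, 3, 8]
  [7, 8, 14]

Each entry (A^⊗3)_ij equals the minimum over all length-3 walks i = v_0 → v_1 → … → v_3 = j of Σ_t A[v_t][v_{t+1}]. For example, for (i, j) = (0, 2) we minimise over 9 possible intermediate vertex sequences; the minimum is 7, attained along the walk 0 → 0 → 0 → 2.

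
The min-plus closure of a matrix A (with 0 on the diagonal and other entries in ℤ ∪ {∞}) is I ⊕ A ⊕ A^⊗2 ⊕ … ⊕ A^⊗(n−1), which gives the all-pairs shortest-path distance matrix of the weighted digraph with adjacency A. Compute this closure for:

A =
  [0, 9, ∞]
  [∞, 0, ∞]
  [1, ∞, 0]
Closure =
  [0, 9, ∞]
  [∞, 0, ∞]
  [1, 10, 0]

This is the Floyd-Warshall all-pairs shortest-path computation. For each intermediate vertex k = 0, 1, …, 2, update dist[i][j] ← min(dist[i][j], dist[i][k] + dist[k][j]). The final matrix gives, for each (i, j), the minimum total weight of any directed path from i to j (possibly empty when i = j).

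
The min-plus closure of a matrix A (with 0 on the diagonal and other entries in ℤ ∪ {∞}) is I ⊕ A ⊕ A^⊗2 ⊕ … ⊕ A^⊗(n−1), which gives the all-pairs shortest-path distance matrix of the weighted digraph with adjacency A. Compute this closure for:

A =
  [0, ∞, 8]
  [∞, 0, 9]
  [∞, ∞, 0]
Closure =
  [0, ∞, 8]
  [∞, 0, 9]
  [∞, ∞, 0]

This is the Floyd-Warshall all-pairs shortest-path computation. For each intermediate vertex k = 0, 1, …, 2, update dist[i][j] ← min(dist[i][j], dist[i][k] + dist[k][j]). The final matrix gives, for each (i, j), the minimum total weight of any directed path from i to j (possibly empty when i = j).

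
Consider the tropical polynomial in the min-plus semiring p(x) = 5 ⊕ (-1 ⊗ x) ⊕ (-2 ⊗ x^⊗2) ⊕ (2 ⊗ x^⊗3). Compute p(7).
p(7) = 5

A tropical monomial a ⊗ x^⊗i evaluates to a + i · x. Evaluating each term at x = 7:
  Term 0 contributes 5 + 0 · 7 = 5
  Term 1 contributes -1 + 1 · 7 = 6
  Term 2 contributes -2 + 2 · 7 = 12
  Term 3 contributes 2 + 3 · 7 = 23
p(7) = ⊕ of these = min[5, 6, 12, 23] = 5.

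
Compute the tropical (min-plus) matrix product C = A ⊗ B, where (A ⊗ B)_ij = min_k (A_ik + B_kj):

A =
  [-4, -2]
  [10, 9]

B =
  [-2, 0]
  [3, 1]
A ⊗ B =
  [-6, -4]
  [8, 10]

Apply the min-plus product entry-by-entry:
  C[0][0] = min over k of (A[0][0] + B[0][0] = -4 + -2 = -6, A[0][1] + B[1][0] = -2 + 3 = 1) = -6 (attained at k = 0)
  C[0][1] = min over k of (A[0][0] + B[0][1] = -4 + 0 = -4, A[0][1] + B[1][1] = -2 + 1 = -1) = -4 (attained at k = 0)
  C[1][0] = min over k of (A[1][0] + B[0][0] = 10 + -2 = 8, A[1][1] + B[1][0] = 9 + 3 = 12) = 8 (attained at k = 0)
  C[1][1] = min over k of (A[1][0] + B[0][1] = 10 + 0 = 10, A[1][1] + B[1][1] = 9 + 1 = 10) = 10 (attained at k = 0)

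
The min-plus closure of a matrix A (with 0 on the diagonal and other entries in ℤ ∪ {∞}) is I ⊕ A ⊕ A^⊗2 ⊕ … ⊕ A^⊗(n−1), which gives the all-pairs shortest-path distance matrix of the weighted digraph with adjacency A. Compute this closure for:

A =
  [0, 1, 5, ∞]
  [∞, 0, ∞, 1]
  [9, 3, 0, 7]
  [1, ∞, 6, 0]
Closure =
  [0, 1, 5, 2]
  [2, 0, 7, 1]
  [5, 3, 0, 4]
  [1, 2, 6, 0]

This is the Floyd-Warshall all-pairs shortest-path computation. For each intermediate vertex k = 0, 1, …, 3, update dist[i][j] ← min(dist[i][j], dist[i][k] + dist[k][j]). The final matrix gives, for each (i, j), the minimum total weight of any directed path from i to j (possibly empty when i = j).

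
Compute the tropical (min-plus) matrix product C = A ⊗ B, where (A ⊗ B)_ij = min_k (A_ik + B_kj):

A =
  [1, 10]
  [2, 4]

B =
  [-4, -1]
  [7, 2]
A ⊗ B =
  [-3, 0]
  [-2, 1]

Apply the min-plus product entry-by-entry:
  C[0][0] = min over k of (A[0][0] + B[0][0] = 1 + -4 = -3, A[0][1] + B[1][0] = 10 + 7 = 17) = -3 (attained at k = 0)
  C[0][1] = min over k of (A[0][0] + B[0][1] = 1 + -1 = 0, A[0][1] + B[1][1] = 10 + 2 = 12) = 0 (attained at k = 0)
  C[1][0] = min over k of (A[1][0] + B[0][0] = 2 + -4 = -2, A[1][1] + B[1][0] = 4 + 7 = 11) = -2 (attained at k = 0)
  C[1][1] = min over k of (A[1][0] + B[0][1] = 2 + -1 = 1, A[1][1] + B[1][1] = 4 + 2 = 6) = 1 (attained at k = 0)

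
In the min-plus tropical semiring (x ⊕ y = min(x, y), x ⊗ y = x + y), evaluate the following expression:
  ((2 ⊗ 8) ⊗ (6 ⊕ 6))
((2 ⊗ 8) ⊗ (6 ⊕ 6)) = 16

Expand innermost to outermost. Recall ⊕ takes the minimum of its arguments and ⊗ takes their sum. Working out the expression ((2 ⊗ 8) ⊗ (6 ⊕ 6)) gives 16.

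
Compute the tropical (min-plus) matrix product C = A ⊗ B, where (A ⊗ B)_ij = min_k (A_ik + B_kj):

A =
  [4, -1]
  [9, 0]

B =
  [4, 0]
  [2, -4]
A ⊗ B =
  [1, -5]
  [2, -4]

Apply the min-plus product entry-by-entry:
  C[0][0] = min over k of (A[0][0] + B[0][0] = 4 + 4 = 8, A[0][1] + B[1][0] = -1 + 2 = 1) = 1 (attained at k = 1)
  C[0][1] = min over k of (A[0][0] + B[0][1] = 4 + 0 = 4, A[0][1] + B[1][1] = -1 + -4 = -5) = -5 (attained at k = 1)
  C[1][0] = min over k of (A[1][0] + B[0][0] = 9 + 4 = 13, A[1][1] + B[1][0] = 0 + 2 = 2) = 2 (attained at k = 1)
  C[1][1] = min over k of (A[1][0] + B[0][1] = 9 + 0 = 9, A[1][1] + B[1][1] = 0 + -4 = -4) = -4 (attained at k = 1)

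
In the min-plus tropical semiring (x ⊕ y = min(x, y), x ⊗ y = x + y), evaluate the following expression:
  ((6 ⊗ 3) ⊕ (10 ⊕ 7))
((6 ⊗ 3) ⊕ (10 ⊕ 7)) = 7

Expand innermost to outermost. Recall ⊕ takes the minimum of its arguments and ⊗ takes their sum. Working out the expression ((6 ⊗ 3) ⊕ (10 ⊕ 7)) gives 7.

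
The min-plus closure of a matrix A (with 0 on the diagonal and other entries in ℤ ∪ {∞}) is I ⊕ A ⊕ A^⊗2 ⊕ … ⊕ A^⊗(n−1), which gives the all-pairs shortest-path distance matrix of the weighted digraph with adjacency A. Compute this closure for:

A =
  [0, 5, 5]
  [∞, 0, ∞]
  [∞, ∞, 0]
Closure =
  [0, 5, 5]
  [∞, 0, ∞]
  [∞, ∞, 0]

This is the Floyd-Warshall all-pairs shortest-path computation. For each intermediate vertex k = 0, 1, …, 2, update dist[i][j] ← min(dist[i][j], dist[i][k] + dist[k][j]). The final matrix gives, for each (i, j), the minimum total weight of any directed path from i to j (possibly empty when i = j).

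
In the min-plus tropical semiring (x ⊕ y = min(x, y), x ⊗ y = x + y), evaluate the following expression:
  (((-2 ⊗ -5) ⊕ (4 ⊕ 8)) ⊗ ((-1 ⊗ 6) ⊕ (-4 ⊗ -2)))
(((-2 ⊗ -5) ⊕ (4 ⊕ 8)) ⊗ ((-1 ⊗ 6) ⊕ (-4 ⊗ -2))) = -13

Expand innermost to outermost. Recall ⊕ takes the minimum of its arguments and ⊗ takes their sum. Working out the expression (((-2 ⊗ -5) ⊕ (4 ⊕ 8)) ⊗ ((-1 ⊗ 6) ⊕ (-4 ⊗ -2))) gives -13.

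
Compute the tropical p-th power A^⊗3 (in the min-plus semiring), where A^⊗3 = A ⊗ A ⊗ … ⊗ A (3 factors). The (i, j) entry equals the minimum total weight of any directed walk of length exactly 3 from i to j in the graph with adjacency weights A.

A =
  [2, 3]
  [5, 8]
A^⊗3 =
  [6, 7]
  [9, 10]

Each entry (A^⊗3)_ij equals the minimum over all length-3 walks i = v_0 → v_1 → … → v_3 = j of Σ_t A[v_t][v_{t+1}]. For example, for (i, j) = (0, 1) we minimise over 4 possible intermediate vertex sequences; the minimum is 7, attained along the walk 0 → 0 → 0 → 1.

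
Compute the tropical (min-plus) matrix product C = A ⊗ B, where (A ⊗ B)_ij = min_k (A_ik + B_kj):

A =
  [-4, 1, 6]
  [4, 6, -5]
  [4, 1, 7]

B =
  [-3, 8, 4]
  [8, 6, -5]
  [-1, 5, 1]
A ⊗ B =
  [-7, 4, -4]
  [-6, 0, -4]
  [1, 7, -4]

Apply the min-plus product entry-by-entry:
  C[0][0] = min over k of (A[0][0] + B[0][0] = -4 + -3 = -7, A[0][1] + B[1][0] = 1 + 8 = 9, A[0][2] + B[2][0] = 6 + -1 = 5) = -7 (attained at k = 0)
  C[0][1] = min over k of (A[0][0] + B[0][1] = -4 + 8 = 4, A[0][1] + B[1][1] = 1 + 6 = 7, A[0][2] + B[2][1] = 6 + 5 = 11) = 4 (attained at k = 0)
  C[0][2] = min over k of (A[0][0] + B[0][2] = -4 + 4 = 0, A[0][1] + B[1][2] = 1 + -5 = -4, A[0][2] + B[2][2] = 6 + 1 = 7) = -4 (attained at k = 1)
  C[1][0] = min over k of (A[1][0] + B[0][0] = 4 + -3 = 1, A[1][1] + B[1][0] = 6 + 8 = 14, A[1][2] + B[2][0] = -5 + -1 = -6) = -6 (attained at k = 2)
  C[1][1] = min over k of (A[1][0] + B[0][1] = 4 + 8 = 12, A[1][1] + B[1][1] = 6 + 6 = 12, A[1][2] + B[2][1] = -5 + 5 = 0) = 0 (attained at k = 2)
  C[1][2] = min over k of (A[1][0] + B[0][2] = 4 + 4 = 8, A[1][1] + B[1][2] = 6 + -5 = 1, A[1][2] + B[2][2] = -5 + 1 = -4) = -4 (attained at k = 2)
  C[2][0] = min over k of (A[2][0] + B[0][0] = 4 + -3 = 1, A[2][1] + B[1][0] = 1 + 8 = 9, A[2][2] + B[2][0] = 7 + -1 = 6) = 1 (attained at k = 0)
  C[2][1] = min over k of (A[2][0] + B[0][1] = 4 + 8 = 12, A[2][1] + B[1][1] = 1 + 6 = 7, A[2][2] + B[2][1] = 7 + 5 = 12) = 7 (attained at k = 1)
  C[2][2] = min over k of (A[2][0] + B[0][2] = 4 + 4 = 8, A[2][1] + B[1][2] = 1 + -5 = -4, A[2][2] + B[2][2] = 7 + 1 = 8) = -4 (attained at k = 1)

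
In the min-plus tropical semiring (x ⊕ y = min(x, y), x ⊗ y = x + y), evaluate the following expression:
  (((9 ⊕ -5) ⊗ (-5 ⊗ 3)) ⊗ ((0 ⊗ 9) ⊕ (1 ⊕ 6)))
(((9 ⊕ -5) ⊗ (-5 ⊗ 3)) ⊗ ((0 ⊗ 9) ⊕ (1 ⊕ 6))) = -6

Expand innermost to outermost. Recall ⊕ takes the minimum of its arguments and ⊗ takes their sum. Working out the expression (((9 ⊕ -5) ⊗ (-5 ⊗ 3)) ⊗ ((0 ⊗ 9) ⊕ (1 ⊕ 6))) gives -6.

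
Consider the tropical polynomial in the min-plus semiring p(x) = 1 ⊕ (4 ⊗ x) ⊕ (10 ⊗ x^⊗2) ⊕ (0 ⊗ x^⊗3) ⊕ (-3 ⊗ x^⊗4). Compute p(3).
p(3) = 1

A tropical monomial a ⊗ x^⊗i evaluates to a + i · x. Evaluating each term at x = 3:
  Term 0 contributes 1 + 0 · 3 = 1
  Term 1 contributes 4 + 1 · 3 = 7
  Term 2 contributes 10 + 2 · 3 = 16
  Term 3 contributes 0 + 3 · 3 = 9
  Term 4 contributes -3 + 4 · 3 = 9
p(3) = ⊕ of these = min[1, 7, 16, 9, 9] = 1.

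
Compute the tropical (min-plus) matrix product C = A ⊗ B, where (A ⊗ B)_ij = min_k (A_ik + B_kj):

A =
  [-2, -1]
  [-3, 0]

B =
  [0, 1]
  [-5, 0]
A ⊗ B =
  [-6, -1]
  [-5, -2]

Apply the min-plus product entry-by-entry:
  C[0][0] = min over k of (A[0][0] + B[0][0] = -2 + 0 = -2, A[0][1] + B[1][0] = -1 + -5 = -6) = -6 (attained at k = 1)
  C[0][1] = min over k of (A[0][0] + B[0][1] = -2 + 1 = -1, A[0][1] + B[1][1] = -1 + 0 = -1) = -1 (attained at k = 0)
  C[1][0] = min over k of (A[1][0] + B[0][0] = -3 + 0 = -3, A[1][1] + B[1][0] = 0 + -5 = -5) = -5 (attained at k = 1)
  C[1][1] = min over k of (A[1][0] + B[0][1] = -3 + 1 = -2, A[1][1] + B[1][1] = 0 + 0 = 0) = -2 (attained at k = 0)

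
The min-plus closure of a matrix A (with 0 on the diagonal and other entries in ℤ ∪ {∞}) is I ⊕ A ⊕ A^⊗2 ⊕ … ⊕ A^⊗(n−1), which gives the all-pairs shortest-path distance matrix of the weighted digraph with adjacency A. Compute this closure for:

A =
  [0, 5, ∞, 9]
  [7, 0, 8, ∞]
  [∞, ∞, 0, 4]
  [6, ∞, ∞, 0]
Closure =
  [0, 5, 13, 9]
  [7, 0, 8, 12]
  [10, 15, 0, 4]
  [6, 11, 19, 0]

This is the Floyd-Warshall all-pairs shortest-path computation. For each intermediate vertex k = 0, 1, …, 3, update dist[i][j] ← min(dist[i][j], dist[i][k] + dist[k][j]). The final matrix gives, for each (i, j), the minimum total weight of any directed path from i to j (possibly empty when i = j).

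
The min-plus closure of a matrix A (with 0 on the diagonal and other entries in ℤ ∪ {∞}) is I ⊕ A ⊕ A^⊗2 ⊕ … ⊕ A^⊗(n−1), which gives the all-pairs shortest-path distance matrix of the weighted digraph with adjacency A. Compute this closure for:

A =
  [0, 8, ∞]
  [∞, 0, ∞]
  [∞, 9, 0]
Closure =
  [0, 8, ∞]
  [∞, 0, ∞]
  [∞, 9, 0]

This is the Floyd-Warshall all-pairs shortest-path computation. For each intermediate vertex k = 0, 1, …, 2, update dist[i][j] ← min(dist[i][j], dist[i][k] + dist[k][j]). The final matrix gives, for each (i, j), the minimum total weight of any directed path from i to j (possibly empty when i = j).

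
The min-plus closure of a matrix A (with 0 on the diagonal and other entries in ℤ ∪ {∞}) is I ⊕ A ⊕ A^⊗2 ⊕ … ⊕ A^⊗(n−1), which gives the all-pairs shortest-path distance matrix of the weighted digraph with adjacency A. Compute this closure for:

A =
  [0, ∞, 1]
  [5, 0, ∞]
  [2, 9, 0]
Closure =
  [0, 10, 1]
  [5, 0, 6]
  [2, 9, 0]

This is the Floyd-Warshall all-pairs shortest-path computation. For each intermediate vertex k = 0, 1, …, 2, update dist[i][j] ← min(dist[i][j], dist[i][k] + dist[k][j]). The final matrix gives, for each (i, j), the minimum total weight of any directed path from i to j (possibly empty when i = j).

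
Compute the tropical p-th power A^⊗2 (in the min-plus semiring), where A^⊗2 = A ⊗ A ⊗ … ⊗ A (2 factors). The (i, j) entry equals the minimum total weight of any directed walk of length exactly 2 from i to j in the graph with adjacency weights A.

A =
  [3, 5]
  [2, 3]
A^⊗2 =
  [6, 8]
  [5, 6]

Each entry (A^⊗2)_ij equals the minimum over all length-2 walks i = v_0 → v_1 → … → v_2 = j of Σ_t A[v_t][v_{t+1}]. For example, for (i, j) = (0, 1) we minimise over 2 possible intermediate vertex sequences; the minimum is 8, attained along the walk 0 → 0 → 1.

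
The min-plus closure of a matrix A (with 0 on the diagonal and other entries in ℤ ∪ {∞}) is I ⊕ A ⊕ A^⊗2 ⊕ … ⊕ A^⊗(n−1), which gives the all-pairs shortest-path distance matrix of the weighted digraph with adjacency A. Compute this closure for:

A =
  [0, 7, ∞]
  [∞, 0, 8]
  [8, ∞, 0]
Closure =
  [0, 7, 15]
  [16, 0, 8]
  [8, 15, 0]

This is the Floyd-Warshall all-pairs shortest-path computation. For each intermediate vertex k = 0, 1, …, 2, update dist[i][j] ← min(dist[i][j], dist[i][k] + dist[k][j]). The final matrix gives, for each (i, j), the minimum total weight of any directed path from i to j (possibly empty when i = j).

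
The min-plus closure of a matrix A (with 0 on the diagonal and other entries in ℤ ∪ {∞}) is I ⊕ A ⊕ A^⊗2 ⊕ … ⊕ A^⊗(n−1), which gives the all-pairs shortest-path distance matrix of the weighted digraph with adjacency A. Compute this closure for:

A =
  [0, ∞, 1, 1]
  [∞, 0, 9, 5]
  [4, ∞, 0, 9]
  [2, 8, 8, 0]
Closure =
  [0, 9, 1, 1]
  [7, 0, 8, 5]
  [4, 13, 0, 5]
  [2, 8, 3, 0]

This is the Floyd-Warshall all-pairs shortest-path computation. For each intermediate vertex k = 0, 1, …, 3, update dist[i][j] ← min(dist[i][j], dist[i][k] + dist[k][j]). The final matrix gives, for each (i, j), the minimum total weight of any directed path from i to j (possibly empty when i = j).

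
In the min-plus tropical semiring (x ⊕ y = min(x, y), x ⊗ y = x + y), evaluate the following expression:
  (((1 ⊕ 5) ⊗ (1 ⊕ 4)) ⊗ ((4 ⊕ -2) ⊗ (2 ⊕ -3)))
(((1 ⊕ 5) ⊗ (1 ⊕ 4)) ⊗ ((4 ⊕ -2) ⊗ (2 ⊕ -3))) = -3

Expand innermost to outermost. Recall ⊕ takes the minimum of its arguments and ⊗ takes their sum. Working out the expression (((1 ⊕ 5) ⊗ (1 ⊕ 4)) ⊗ ((4 ⊕ -2) ⊗ (2 ⊕ -3))) gives -3.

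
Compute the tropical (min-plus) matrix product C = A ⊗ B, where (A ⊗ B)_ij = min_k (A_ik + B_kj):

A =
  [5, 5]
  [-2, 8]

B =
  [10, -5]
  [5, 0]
A ⊗ B =
  [10, 0]
  [8, -7]

Apply the min-plus product entry-by-entry:
  C[0][0] = min over k of (A[0][0] + B[0][0] = 5 + 10 = 15, A[0][1] + B[1][0] = 5 + 5 = 10) = 10 (attained at k = 1)
  C[0][1] = min over k of (A[0][0] + B[0][1] = 5 + -5 = 0, A[0][1] + B[1][1] = 5 + 0 = 5) = 0 (attained at k = 0)
  C[1][0] = min over k of (A[1][0] + B[0][0] = -2 + 10 = 8, A[1][1] + B[1][0] = 8 + 5 = 13) = 8 (attained at k = 0)
  C[1][1] = min over k of (A[1][0] + B[0][1] = -2 + -5 = -7, A[1][1] + B[1][1] = 8 + 0 = 8) = -7 (attained at k = 0)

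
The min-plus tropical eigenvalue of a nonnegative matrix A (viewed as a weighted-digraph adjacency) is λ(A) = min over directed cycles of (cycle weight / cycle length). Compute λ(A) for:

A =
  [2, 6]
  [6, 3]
λ(A) = 2

Enumerate directed cycles and compute their means (weight / length). Sample:
  cycle 0 → 0: weight = 2, length = 1, mean = 2/1 ≈ 2.000
  cycle 1 → 1: weight = 3, length = 1, mean = 3/1 ≈ 3.000
  cycle 0 → 1 → 0: weight = 12, length = 2, mean = 12/2 ≈ 6.000
  cycle 1 → 0 → 1: weight = 12, length = 2, mean = 12/2 ≈ 6.000
Minimum mean = 2.000, attained e.g. along the cycle 0 → 0 with weight 2 and length 1. So λ(A) = 2/1 = 2.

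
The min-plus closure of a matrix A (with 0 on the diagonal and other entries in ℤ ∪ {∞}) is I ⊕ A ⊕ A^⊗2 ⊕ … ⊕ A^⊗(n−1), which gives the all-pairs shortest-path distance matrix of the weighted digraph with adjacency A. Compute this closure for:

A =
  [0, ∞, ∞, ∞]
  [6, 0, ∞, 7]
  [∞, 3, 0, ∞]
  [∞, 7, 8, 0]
Closure =
  [0, ∞, ∞, ∞]
  [6, 0, 15, 7]
  [9, 3, 0, 10]
  [13, 7, 8, 0]

This is the Floyd-Warshall all-pairs shortest-path computation. For each intermediate vertex k = 0, 1, …, 3, update dist[i][j] ← min(dist[i][j], dist[i][k] + dist[k][j]). The final matrix gives, for each (i, j), the minimum total weight of any directed path from i to j (possibly empty when i = j).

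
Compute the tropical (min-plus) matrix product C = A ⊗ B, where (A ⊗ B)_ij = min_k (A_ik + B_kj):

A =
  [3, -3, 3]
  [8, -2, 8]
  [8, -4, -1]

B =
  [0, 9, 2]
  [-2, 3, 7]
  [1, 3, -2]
A ⊗ B =
  [-5, 0, 1]
  [-4, 1, 5]
  [-6, -1, -3]

Apply the min-plus product entry-by-entry:
  C[0][0] = min over k of (A[0][0] + B[0][0] = 3 + 0 = 3, A[0][1] + B[1][0] = -3 + -2 = -5, A[0][2] + B[2][0] = 3 + 1 = 4) = -5 (attained at k = 1)
  C[0][1] = min over k of (A[0][0] + B[0][1] = 3 + 9 = 12, A[0][1] + B[1][1] = -3 + 3 = 0, A[0][2] + B[2][1] = 3 + 3 = 6) = 0 (attained at k = 1)
  C[0][2] = min over k of (A[0][0] + B[0][2] = 3 + 2 = 5, A[0][1] + B[1][2] = -3 + 7 = 4, A[0][2] + B[2][2] = 3 + -2 = 1) = 1 (attained at k = 2)
  C[1][0] = min over k of (A[1][0] + B[0][0] = 8 + 0 = 8, A[1][1] + B[1][0] = -2 + -2 = -4, A[1][2] + B[2][0] = 8 + 1 = 9) = -4 (attained at k = 1)
  C[1][1] = min over k of (A[1][0] + B[0][1] = 8 + 9 = 17, A[1][1] + B[1][1] = -2 + 3 = 1, A[1][2] + B[2][1] = 8 + 3 = 11) = 1 (attained at k = 1)
  C[1][2] = min over k of (A[1][0] + B[0][2] = 8 + 2 = 10, A[1][1] + B[1][2] = -2 + 7 = 5, A[1][2] + B[2][2] = 8 + -2 = 6) = 5 (attained at k = 1)
  C[2][0] = min over k of (A[2][0] + B[0][0] = 8 + 0 = 8, A[2][1] + B[1][0] = -4 + -2 = -6, A[2][2] + B[2][0] = -1 + 1 = 0) = -6 (attained at k = 1)
  C[2][1] = min over k of (A[2][0] + B[0][1] = 8 + 9 = 17, A[2][1] + B[1][1] = -4 + 3 = -1, A[2][2] + B[2][1] = -1 + 3 = 2) = -1 (attained at k = 1)
  C[2][2] = min over k of (A[2][0] + B[0][2] = 8 + 2 = 10, A[2][1] + B[1][2] = -4 + 7 = 3, A[2][2] + B[2][2] = -1 + -2 = -3) = -3 (attained at k = 2)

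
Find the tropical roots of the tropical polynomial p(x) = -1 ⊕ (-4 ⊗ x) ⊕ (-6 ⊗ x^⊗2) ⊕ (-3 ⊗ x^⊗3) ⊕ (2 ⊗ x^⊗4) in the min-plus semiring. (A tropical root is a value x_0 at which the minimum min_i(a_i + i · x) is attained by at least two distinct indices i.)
Roots: {-5, -3, 2, 3}

Each tropical root is a break point of the lower envelope of the lines y = a_i + i · x (there are 5 lines, with slopes 0, 1, ..., 4). Only the lines that attain the minimum somewhere contribute to roots; other lines are dominated. Here the surviving (envelope) indices are i = 4, i = 3, i = 2, i = 1, i = 0.
Intersections between consecutive envelope lines give the roots: for adjacent envelope indices i < j the intersection is x = (a_i − a_j) / (j − i). Reading off the sorted break points: {-5, -3, 2, 3}.
Verification: at each break x_0, at least two indices attain the minimum of min_i(a_i + i · x_0).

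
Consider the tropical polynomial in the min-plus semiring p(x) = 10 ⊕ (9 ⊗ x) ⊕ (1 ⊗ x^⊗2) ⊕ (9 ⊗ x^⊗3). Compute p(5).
p(5) = 10

A tropical monomial a ⊗ x^⊗i evaluates to a + i · x. Evaluating each term at x = 5:
  Term 0 contributes 10 + 0 · 5 = 10
  Term 1 contributes 9 + 1 · 5 = 14
  Term 2 contributes 1 + 2 · 5 = 11
  Term 3 contributes 9 + 3 · 5 = 24
p(5) = ⊕ of these = min[10, 14, 11, 24] = 10.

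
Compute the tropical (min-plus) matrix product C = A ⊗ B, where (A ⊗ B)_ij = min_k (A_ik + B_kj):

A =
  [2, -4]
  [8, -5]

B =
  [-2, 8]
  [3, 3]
A ⊗ B =
  [-1, -1]
  [-2, -2]

Apply the min-plus product entry-by-entry:
  C[0][0] = min over k of (A[0][0] + B[0][0] = 2 + -2 = 0, A[0][1] + B[1][0] = -4 + 3 = -1) = -1 (attained at k = 1)
  C[0][1] = min over k of (A[0][0] + B[0][1] = 2 + 8 = 10, A[0][1] + B[1][1] = -4 + 3 = -1) = -1 (attained at k = 1)
  C[1][0] = min over k of (A[1][0] + B[0][0] = 8 + -2 = 6, A[1][1] + B[1][0] = -5 + 3 = -2) = -2 (attained at k = 1)
  C[1][1] = min over k of (A[1][0] + B[0][1] = 8 + 8 = 16, A[1][1] + B[1][1] = -5 + 3 = -2) = -2 (attained at k = 1)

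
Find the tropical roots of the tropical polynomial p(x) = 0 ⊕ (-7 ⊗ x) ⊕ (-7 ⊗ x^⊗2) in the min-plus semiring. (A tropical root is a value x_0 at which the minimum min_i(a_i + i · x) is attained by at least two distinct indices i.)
Roots: {0, 7}

Each tropical root is a break point of the lower envelope of the lines y = a_i + i · x (there are 3 lines, with slopes 0, 1, ..., 2). Only the lines that attain the minimum somewhere contribute to roots; other lines are dominated. Here the surviving (envelope) indices are i = 2, i = 1, i = 0.
Intersections between consecutive envelope lines give the roots: for adjacent envelope indices i < j the intersection is x = (a_i − a_j) / (j − i). Reading off the sorted break points: {0, 7}.
Verification: at each break x_0, at least two indices attain the minimum of min_i(a_i + i · x_0).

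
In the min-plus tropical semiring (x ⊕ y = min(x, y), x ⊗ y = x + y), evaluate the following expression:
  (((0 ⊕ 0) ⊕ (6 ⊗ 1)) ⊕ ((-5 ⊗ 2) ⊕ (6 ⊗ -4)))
(((0 ⊕ 0) ⊕ (6 ⊗ 1)) ⊕ ((-5 ⊗ 2) ⊕ (6 ⊗ -4))) = -3

Expand innermost to outermost. Recall ⊕ takes the minimum of its arguments and ⊗ takes their sum. Working out the expression (((0 ⊕ 0) ⊕ (6 ⊗ 1)) ⊕ ((-5 ⊗ 2) ⊕ (6 ⊗ -4))) gives -3.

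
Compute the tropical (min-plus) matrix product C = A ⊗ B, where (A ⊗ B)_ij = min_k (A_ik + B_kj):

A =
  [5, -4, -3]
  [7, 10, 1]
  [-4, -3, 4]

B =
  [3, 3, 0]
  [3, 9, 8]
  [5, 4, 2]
A ⊗ B =
  [-1, 1, -1]
  [6, 5, 3]
  [-1, -1, -4]

Apply the min-plus product entry-by-entry:
  C[0][0] = min over k of (A[0][0] + B[0][0] = 5 + 3 = 8, A[0][1] + B[1][0] = -4 + 3 = -1, A[0][2] + B[2][0] = -3 + 5 = 2) = -1 (attained at k = 1)
  C[0][1] = min over k of (A[0][0] + B[0][1] = 5 + 3 = 8, A[0][1] + B[1][1] = -4 + 9 = 5, A[0][2] + B[2][1] = -3 + 4 = 1) = 1 (attained at k = 2)
  C[0][2] = min over k of (A[0][0] + B[0][2] = 5 + 0 = 5, A[0][1] + B[1][2] = -4 + 8 = 4, A[0][2] + B[2][2] = -3 + 2 = -1) = -1 (attained at k = 2)
  C[1][0] = min over k of (A[1][0] + B[0][0] = 7 + 3 = 10, A[1][1] + B[1][0] = 10 + 3 = 13, A[1][2] + B[2][0] = 1 + 5 = 6) = 6 (attained at k = 2)
  C[1][1] = min over k of (A[1][0] + B[0][1] = 7 + 3 = 10, A[1][1] + B[1][1] = 10 + 9 = 19, A[1][2] + B[2][1] = 1 + 4 = 5) = 5 (attained at k = 2)
  C[1][2] = min over k of (A[1][0] + B[0][2] = 7 + 0 = 7, A[1][1] + B[1][2] = 10 + 8 = 18, A[1][2] + B[2][2] = 1 + 2 = 3) = 3 (attained at k = 2)
  C[2][0] = min over k of (A[2][0] + B[0][0] = -4 + 3 = -1, A[2][1] + B[1][0] = -3 + 3 = 0, A[2][2] + B[2][0] = 4 + 5 = 9) = -1 (attained at k = 0)
  C[2][1] = min over k of (A[2][0] + B[0][1] = -4 + 3 = -1, A[2][1] + B[1][1] = -3 + 9 = 6, A[2][2] + B[2][1] = 4 + 4 = 8) = -1 (attained at k = 0)
  C[2][2] = min over k of (A[2][0] + B[0][2] = -4 + 0 = -4, A[2][1] + B[1][2] = -3 + 8 = 5, A[2][2] + B[2][2] = 4 + 2 = 6) = -4 (attained at k = 0)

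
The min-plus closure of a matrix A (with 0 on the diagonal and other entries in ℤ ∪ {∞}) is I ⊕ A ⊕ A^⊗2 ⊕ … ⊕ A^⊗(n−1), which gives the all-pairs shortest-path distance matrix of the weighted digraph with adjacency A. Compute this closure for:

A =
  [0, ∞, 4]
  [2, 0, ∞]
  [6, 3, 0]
Closure =
  [0, 7, 4]
  [2, 0, 6]
  [5, 3, 0]

This is the Floyd-Warshall all-pairs shortest-path computation. For each intermediate vertex k = 0, 1, …, 2, update dist[i][j] ← min(dist[i][j], dist[i][k] + dist[k][j]). The final matrix gives, for each (i, j), the minimum total weight of any directed path from i to j (possibly empty when i = j).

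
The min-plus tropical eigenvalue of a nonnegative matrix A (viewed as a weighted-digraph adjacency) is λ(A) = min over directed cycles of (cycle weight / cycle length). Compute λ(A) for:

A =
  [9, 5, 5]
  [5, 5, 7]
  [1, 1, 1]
λ(A) = 1

Enumerate directed cycles and compute their means (weight / length). Sample:
  cycle 0 → 0: weight = 9, length = 1, mean = 9/1 ≈ 9.000
  cycle 1 → 1: weight = 5, length = 1, mean = 5/1 ≈ 5.000
  cycle 2 → 2: weight = 1, length = 1, mean = 1/1 ≈ 1.000
  cycle 0 → 1 → 0: weight = 10, length = 2, mean = 10/2 ≈ 5.000
  cycle 0 → 2 → 0: weight = 6, length = 2, mean = 6/2 ≈ 3.000
  cycle 1 → 0 → 1: weight = 10, length = 2, mean = 10/2 ≈ 5.000
Minimum mean = 1.000, attained e.g. along the cycle 2 → 2 with weight 1 and length 1. So λ(A) = 1/1 = 1.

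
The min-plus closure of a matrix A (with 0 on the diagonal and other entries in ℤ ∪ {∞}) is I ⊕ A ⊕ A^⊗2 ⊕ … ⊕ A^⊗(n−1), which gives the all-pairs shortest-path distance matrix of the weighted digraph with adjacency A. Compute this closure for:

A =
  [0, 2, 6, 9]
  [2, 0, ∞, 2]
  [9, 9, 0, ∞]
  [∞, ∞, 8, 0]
Closure =
  [0, 2, 6, 4]
  [2, 0, 8, 2]
  [9, 9, 0, 11]
  [17, 17, 8, 0]

This is the Floyd-Warshall all-pairs shortest-path computation. For each intermediate vertex k = 0, 1, …, 3, update dist[i][j] ← min(dist[i][j], dist[i][k] + dist[k][j]). The final matrix gives, for each (i, j), the minimum total weight of any directed path from i to j (possibly empty when i = j).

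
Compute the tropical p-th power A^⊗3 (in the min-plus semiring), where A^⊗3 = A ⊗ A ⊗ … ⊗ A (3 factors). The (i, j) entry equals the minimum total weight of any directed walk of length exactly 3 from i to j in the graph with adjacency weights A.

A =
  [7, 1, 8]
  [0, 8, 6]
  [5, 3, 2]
A^⊗3 =
  [8, 2, 9]
  [1, 8, 7]
  [5, 4, 6]

Each entry (A^⊗3)_ij equals the minimum over all length-3 walks i = v_0 → v_1 → … → v_3 = j of Σ_t A[v_t][v_{t+1}]. For example, for (i, j) = (0, 2) we minimise over 9 possible intermediate vertex sequences; the minimum is 9, attained along the walk 0 → 1 → 0 → 2.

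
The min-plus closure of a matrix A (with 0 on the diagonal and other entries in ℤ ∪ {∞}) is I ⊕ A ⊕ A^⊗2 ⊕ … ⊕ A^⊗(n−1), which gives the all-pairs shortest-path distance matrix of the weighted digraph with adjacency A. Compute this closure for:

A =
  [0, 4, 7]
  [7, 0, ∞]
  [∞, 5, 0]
Closure =
  [0, 4, 7]
  [7, 0, 14]
  [12, 5, 0]

This is the Floyd-Warshall all-pairs shortest-path computation. For each intermediate vertex k = 0, 1, …, 2, update dist[i][j] ← min(dist[i][j], dist[i][k] + dist[k][j]). The final matrix gives, for each (i, j), the minimum total weight of any directed path from i to j (possibly empty when i = j).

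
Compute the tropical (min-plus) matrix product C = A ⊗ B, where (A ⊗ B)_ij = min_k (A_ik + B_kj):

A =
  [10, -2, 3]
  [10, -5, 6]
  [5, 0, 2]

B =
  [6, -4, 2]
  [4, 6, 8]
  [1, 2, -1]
A ⊗ B =
  [2, 4, 2]
  [-1, 1, 3]
  [3, 1, 1]

Apply the min-plus product entry-by-entry:
  C[0][0] = min over k of (A[0][0] + B[0][0] = 10 + 6 = 16, A[0][1] + B[1][0] = -2 + 4 = 2, A[0][2] + B[2][0] = 3 + 1 = 4) = 2 (attained at k = 1)
  C[0][1] = min over k of (A[0][0] + B[0][1] = 10 + -4 = 6, A[0][1] + B[1][1] = -2 + 6 = 4, A[0][2] + B[2][1] = 3 + 2 = 5) = 4 (attained at k = 1)
  C[0][2] = min over k of (A[0][0] + B[0][2] = 10 + 2 = 12, A[0][1] + B[1][2] = -2 + 8 = 6, A[0][2] + B[2][2] = 3 + -1 = 2) = 2 (attained at k = 2)
  C[1][0] = min over k of (A[1][0] + B[0][0] = 10 + 6 = 16, A[1][1] + B[1][0] = -5 + 4 = -1, A[1][2] + B[2][0] = 6 + 1 = 7) = -1 (attained at k = 1)
  C[1][1] = min over k of (A[1][0] + B[0][1] = 10 + -4 = 6, A[1][1] + B[1][1] = -5 + 6 = 1, A[1][2] + B[2][1] = 6 + 2 = 8) = 1 (attained at k = 1)
  C[1][2] = min over k of (A[1][0] + B[0][2] = 10 + 2 = 12, A[1][1] + B[1][2] = -5 + 8 = 3, A[1][2] + B[2][2] = 6 + -1 = 5) = 3 (attained at k = 1)
  C[2][0] = min over k of (A[2][0] + B[0][0] = 5 + 6 = 11, A[2][1] + B[1][0] = 0 + 4 = 4, A[2][2] + B[2][0] = 2 + 1 = 3) = 3 (attained at k = 2)
  C[2][1] = min over k of (A[2][0] + B[0][1] = 5 + -4 = 1, A[2][1] + B[1][1] = 0 + 6 = 6, A[2][2] + B[2][1] = 2 + 2 = 4) = 1 (attained at k = 0)
  C[2][2] = min over k of (A[2][0] + B[0][2] = 5 + 2 = 7, A[2][1] + B[1][2] = 0 + 8 = 8, A[2][2] + B[2][2] = 2 + -1 = 1) = 1 (attained at k = 2)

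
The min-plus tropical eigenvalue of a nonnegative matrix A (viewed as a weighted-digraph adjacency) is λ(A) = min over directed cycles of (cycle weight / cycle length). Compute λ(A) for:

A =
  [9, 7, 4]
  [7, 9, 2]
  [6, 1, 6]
λ(A) = 3/2

Enumerate directed cycles and compute their means (weight / length). Sample:
  cycle 0 → 0: weight = 9, length = 1, mean = 9/1 ≈ 9.000
  cycle 1 → 1: weight = 9, length = 1, mean = 9/1 ≈ 9.000
  cycle 2 → 2: weight = 6, length = 1, mean = 6/1 ≈ 6.000
  cycle 0 → 1 → 0: weight = 14, length = 2, mean = 14/2 ≈ 7.000
  cycle 0 → 2 → 0: weight = 10, length = 2, mean = 10/2 ≈ 5.000
  cycle 1 → 0 → 1: weight = 14, length = 2, mean = 14/2 ≈ 7.000
Minimum mean = 1.500, attained e.g. along the cycle 1 → 2 → 1 with weight 3 and length 2. So λ(A) = 3/2 = 3/2.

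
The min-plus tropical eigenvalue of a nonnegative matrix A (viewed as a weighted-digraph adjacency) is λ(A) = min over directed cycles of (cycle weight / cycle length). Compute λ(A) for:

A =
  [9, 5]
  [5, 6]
λ(A) = 5

Enumerate directed cycles and compute their means (weight / length). Sample:
  cycle 0 → 0: weight = 9, length = 1, mean = 9/1 ≈ 9.000
  cycle 1 → 1: weight = 6, length = 1, mean = 6/1 ≈ 6.000
  cycle 0 → 1 → 0: weight = 10, length = 2, mean = 10/2 ≈ 5.000
  cycle 1 → 0 → 1: weight = 10, length = 2, mean = 10/2 ≈ 5.000
Minimum mean = 5.000, attained e.g. along the cycle 0 → 1 → 0 with weight 10 and length 2. So λ(A) = 10/2 = 5.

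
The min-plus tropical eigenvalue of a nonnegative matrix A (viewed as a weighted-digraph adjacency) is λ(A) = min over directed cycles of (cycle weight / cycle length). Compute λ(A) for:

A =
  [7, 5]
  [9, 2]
λ(A) = 2

Enumerate directed cycles and compute their means (weight / length). Sample:
  cycle 0 → 0: weight = 7, length = 1, mean = 7/1 ≈ 7.000
  cycle 1 → 1: weight = 2, length = 1, mean = 2/1 ≈ 2.000
  cycle 0 → 1 → 0: weight = 14, length = 2, mean = 14/2 ≈ 7.000
  cycle 1 → 0 → 1: weight = 14, length = 2, mean = 14/2 ≈ 7.000
Minimum mean = 2.000, attained e.g. along the cycle 1 → 1 with weight 2 and length 1. So λ(A) = 2/1 = 2.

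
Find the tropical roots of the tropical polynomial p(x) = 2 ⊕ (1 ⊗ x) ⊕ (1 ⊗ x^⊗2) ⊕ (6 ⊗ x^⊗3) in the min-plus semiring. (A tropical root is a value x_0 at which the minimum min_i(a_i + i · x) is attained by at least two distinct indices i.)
Roots: {-5, 0, 1}

Each tropical root is a break point of the lower envelope of the lines y = a_i + i · x (there are 4 lines, with slopes 0, 1, ..., 3). Only the lines that attain the minimum somewhere contribute to roots; other lines are dominated. Here the surviving (envelope) indices are i = 3, i = 2, i = 1, i = 0.
Intersections between consecutive envelope lines give the roots: for adjacent envelope indices i < j the intersection is x = (a_i − a_j) / (j − i). Reading off the sorted break points: {-5, 0, 1}.
Verification: at each break x_0, at least two indices attain the minimum of min_i(a_i + i · x_0).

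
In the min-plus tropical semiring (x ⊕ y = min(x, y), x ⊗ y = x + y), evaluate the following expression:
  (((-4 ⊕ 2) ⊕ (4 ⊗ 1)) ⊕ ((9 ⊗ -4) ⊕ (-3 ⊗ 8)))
(((-4 ⊕ 2) ⊕ (4 ⊗ 1)) ⊕ ((9 ⊗ -4) ⊕ (-3 ⊗ 8))) = -4

Expand innermost to outermost. Recall ⊕ takes the minimum of its arguments and ⊗ takes their sum. Working out the expression (((-4 ⊕ 2) ⊕ (4 ⊗ 1)) ⊕ ((9 ⊗ -4) ⊕ (-3 ⊗ 8))) gives -4.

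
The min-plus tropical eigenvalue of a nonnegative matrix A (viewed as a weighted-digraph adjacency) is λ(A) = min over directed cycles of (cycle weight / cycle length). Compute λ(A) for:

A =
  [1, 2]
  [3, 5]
λ(A) = 1

Enumerate directed cycles and compute their means (weight / length). Sample:
  cycle 0 → 0: weight = 1, length = 1, mean = 1/1 ≈ 1.000
  cycle 1 → 1: weight = 5, length = 1, mean = 5/1 ≈ 5.000
  cycle 0 → 1 → 0: weight = 5, length = 2, mean = 5/2 ≈ 2.500
  cycle 1 → 0 → 1: weight = 5, length = 2, mean = 5/2 ≈ 2.500
Minimum mean = 1.000, attained e.g. along the cycle 0 → 0 with weight 1 and length 1. So λ(A) = 1/1 = 1.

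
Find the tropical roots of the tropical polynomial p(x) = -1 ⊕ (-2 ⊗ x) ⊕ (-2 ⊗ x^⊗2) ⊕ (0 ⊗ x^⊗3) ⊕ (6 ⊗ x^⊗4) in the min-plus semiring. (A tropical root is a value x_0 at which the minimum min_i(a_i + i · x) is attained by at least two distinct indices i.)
Roots: {-6, -2, 0, 1}

Each tropical root is a break point of the lower envelope of the lines y = a_i + i · x (there are 5 lines, with slopes 0, 1, ..., 4). Only the lines that attain the minimum somewhere contribute to roots; other lines are dominated. Here the surviving (envelope) indices are i = 4, i = 3, i = 2, i = 1, i = 0.
Intersections between consecutive envelope lines give the roots: for adjacent envelope indices i < j the intersection is x = (a_i − a_j) / (j − i). Reading off the sorted break points: {-6, -2, 0, 1}.
Verification: at each break x_0, at least two indices attain the minimum of min_i(a_i + i · x_0).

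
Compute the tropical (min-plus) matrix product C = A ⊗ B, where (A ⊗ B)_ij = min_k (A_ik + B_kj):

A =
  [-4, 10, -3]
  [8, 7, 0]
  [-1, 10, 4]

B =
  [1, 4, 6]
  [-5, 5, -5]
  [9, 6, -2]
A ⊗ B =
  [-3, 0, -5]
  [2, 6, -2]
  [0, 3, 2]

Apply the min-plus product entry-by-entry:
  C[0][0] = min over k of (A[0][0] + B[0][0] = -4 + 1 = -3, A[0][1] + B[1][0] = 10 + -5 = 5, A[0][2] + B[2][0] = -3 + 9 = 6) = -3 (attained at k = 0)
  C[0][1] = min over k of (A[0][0] + B[0][1] = -4 + 4 = 0, A[0][1] + B[1][1] = 10 + 5 = 15, A[0][2] + B[2][1] = -3 + 6 = 3) = 0 (attained at k = 0)
  C[0][2] = min over k of (A[0][0] + B[0][2] = -4 + 6 = 2, A[0][1] + B[1][2] = 10 + -5 = 5, A[0][2] + B[2][2] = -3 + -2 = -5) = -5 (attained at k = 2)
  C[1][0] = min over k of (A[1][0] + B[0][0] = 8 + 1 = 9, A[1][1] + B[1][0] = 7 + -5 = 2, A[1][2] + B[2][0] = 0 + 9 = 9) = 2 (attained at k = 1)
  C[1][1] = min over k of (A[1][0] + B[0][1] = 8 + 4 = 12, A[1][1] + B[1][1] = 7 + 5 = 12, A[1][2] + B[2][1] = 0 + 6 = 6) = 6 (attained at k = 2)
  C[1][2] = min over k of (A[1][0] + B[0][2] = 8 + 6 = 14, A[1][1] + B[1][2] = 7 + -5 = 2, A[1][2] + B[2][2] = 0 + -2 = -2) = -2 (attained at k = 2)
  C[2][0] = min over k of (A[2][0] + B[0][0] = -1 + 1 = 0, A[2][1] + B[1][0] = 10 + -5 = 5, A[2][2] + B[2][0] = 4 + 9 = 13) = 0 (attained at k = 0)
  C[2][1] = min over k of (A[2][0] + B[0][1] = -1 + 4 = 3, A[2][1] + B[1][1] = 10 + 5 = 15, A[2][2] + B[2][1] = 4 + 6 = 10) = 3 (attained at k = 0)
  C[2][2] = min over k of (A[2][0] + B[0][2] = -1 + 6 = 5, A[2][1] + B[1][2] = 10 + -5 = 5, A[2][2] + B[2][2] = 4 + -2 = 2) = 2 (attained at k = 2)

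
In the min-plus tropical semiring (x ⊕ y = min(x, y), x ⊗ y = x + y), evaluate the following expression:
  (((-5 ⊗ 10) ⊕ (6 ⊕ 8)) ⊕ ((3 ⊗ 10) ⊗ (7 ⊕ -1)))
(((-5 ⊗ 10) ⊕ (6 ⊕ 8)) ⊕ ((3 ⊗ 10) ⊗ (7 ⊕ -1))) = 5

Expand innermost to outermost. Recall ⊕ takes the minimum of its arguments and ⊗ takes their sum. Working out the expression (((-5 ⊗ 10) ⊕ (6 ⊕ 8)) ⊕ ((3 ⊗ 10) ⊗ (7 ⊕ -1))) gives 5.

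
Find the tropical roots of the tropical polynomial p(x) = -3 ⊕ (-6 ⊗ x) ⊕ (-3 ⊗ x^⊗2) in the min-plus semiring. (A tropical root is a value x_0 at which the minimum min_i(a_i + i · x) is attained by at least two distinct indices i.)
Roots: {-3, 3}

Each tropical root is a break point of the lower envelope of the lines y = a_i + i · x (there are 3 lines, with slopes 0, 1, ..., 2). Only the lines that attain the minimum somewhere contribute to roots; other lines are dominated. Here the surviving (envelope) indices are i = 2, i = 1, i = 0.
Intersections between consecutive envelope lines give the roots: for adjacent envelope indices i < j the intersection is x = (a_i − a_j) / (j − i). Reading off the sorted break points: {-3, 3}.
Verification: at each break x_0, at least two indices attain the minimum of min_i(a_i + i · x_0).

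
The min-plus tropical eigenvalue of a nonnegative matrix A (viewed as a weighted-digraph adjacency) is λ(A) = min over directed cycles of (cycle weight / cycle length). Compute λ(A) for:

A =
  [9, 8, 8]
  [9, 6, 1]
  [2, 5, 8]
λ(A) = 3

Enumerate directed cycles and compute their means (weight / length). Sample:
  cycle 0 → 0: weight = 9, length = 1, mean = 9/1 ≈ 9.000
  cycle 1 → 1: weight = 6, length = 1, mean = 6/1 ≈ 6.000
  cycle 2 → 2: weight = 8, length = 1, mean = 8/1 ≈ 8.000
  cycle 0 → 1 → 0: weight = 17, length = 2, mean = 17/2 ≈ 8.500
  cycle 0 → 2 → 0: weight = 10, length = 2, mean = 10/2 ≈ 5.000
  cycle 1 → 0 → 1: weight = 17, length = 2, mean = 17/2 ≈ 8.500
Minimum mean = 3.000, attained e.g. along the cycle 1 → 2 → 1 with weight 6 and length 2. So λ(A) = 6/2 = 3.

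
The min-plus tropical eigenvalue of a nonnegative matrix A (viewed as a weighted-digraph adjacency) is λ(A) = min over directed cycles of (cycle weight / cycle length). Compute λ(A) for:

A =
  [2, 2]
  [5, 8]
λ(A) = 2

Enumerate directed cycles and compute their means (weight / length). Sample:
  cycle 0 → 0: weight = 2, length = 1, mean = 2/1 ≈ 2.000
  cycle 1 → 1: weight = 8, length = 1, mean = 8/1 ≈ 8.000
  cycle 0 → 1 → 0: weight = 7, length = 2, mean = 7/2 ≈ 3.500
  cycle 1 → 0 → 1: weight = 7, length = 2, mean = 7/2 ≈ 3.500
Minimum mean = 2.000, attained e.g. along the cycle 0 → 0 with weight 2 and length 1. So λ(A) = 2/1 = 2.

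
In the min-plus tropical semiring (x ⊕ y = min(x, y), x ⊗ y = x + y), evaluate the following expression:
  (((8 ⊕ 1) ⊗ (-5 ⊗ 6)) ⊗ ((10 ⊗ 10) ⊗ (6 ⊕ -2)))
(((8 ⊕ 1) ⊗ (-5 ⊗ 6)) ⊗ ((10 ⊗ 10) ⊗ (6 ⊕ -2))) = 20

Expand innermost to outermost. Recall ⊕ takes the minimum of its arguments and ⊗ takes their sum. Working out the expression (((8 ⊕ 1) ⊗ (-5 ⊗ 6)) ⊗ ((10 ⊗ 10) ⊗ (6 ⊕ -2))) gives 20.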